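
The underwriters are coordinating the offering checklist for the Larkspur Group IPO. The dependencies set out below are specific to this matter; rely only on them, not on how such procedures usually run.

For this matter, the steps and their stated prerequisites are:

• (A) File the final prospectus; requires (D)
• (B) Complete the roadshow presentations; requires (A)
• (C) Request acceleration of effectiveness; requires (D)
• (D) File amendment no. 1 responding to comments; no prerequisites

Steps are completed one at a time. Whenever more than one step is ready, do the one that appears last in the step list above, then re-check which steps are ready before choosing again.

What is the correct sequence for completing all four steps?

(D), (C), (A), (B)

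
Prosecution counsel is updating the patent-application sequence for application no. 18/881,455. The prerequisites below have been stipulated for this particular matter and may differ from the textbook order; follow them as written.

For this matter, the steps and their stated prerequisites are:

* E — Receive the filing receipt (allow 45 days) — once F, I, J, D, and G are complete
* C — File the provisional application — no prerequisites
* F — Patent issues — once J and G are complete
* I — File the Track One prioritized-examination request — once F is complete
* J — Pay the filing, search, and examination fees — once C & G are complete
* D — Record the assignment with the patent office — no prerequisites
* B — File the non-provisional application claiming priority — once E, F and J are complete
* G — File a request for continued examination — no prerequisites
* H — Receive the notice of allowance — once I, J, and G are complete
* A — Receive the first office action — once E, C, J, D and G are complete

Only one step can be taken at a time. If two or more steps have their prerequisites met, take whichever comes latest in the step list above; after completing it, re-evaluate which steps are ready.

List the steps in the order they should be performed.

G → D → C → J → F → I → H → E → A → B

Nothing is required for G, D and C. G is listed later → G first.
Now D and C have their prerequisites met. D is listed later, so D next.
C is the only step now ready → C.
J is the only step now ready → J.
F needed G and J, now all done → F.
I is the only step now ready → I.
H and E are both available; H is listed later → H.
E is the only step now ready → E.
Ready: A and B. A is listed later → A.
Next only B has its prerequisites met → B.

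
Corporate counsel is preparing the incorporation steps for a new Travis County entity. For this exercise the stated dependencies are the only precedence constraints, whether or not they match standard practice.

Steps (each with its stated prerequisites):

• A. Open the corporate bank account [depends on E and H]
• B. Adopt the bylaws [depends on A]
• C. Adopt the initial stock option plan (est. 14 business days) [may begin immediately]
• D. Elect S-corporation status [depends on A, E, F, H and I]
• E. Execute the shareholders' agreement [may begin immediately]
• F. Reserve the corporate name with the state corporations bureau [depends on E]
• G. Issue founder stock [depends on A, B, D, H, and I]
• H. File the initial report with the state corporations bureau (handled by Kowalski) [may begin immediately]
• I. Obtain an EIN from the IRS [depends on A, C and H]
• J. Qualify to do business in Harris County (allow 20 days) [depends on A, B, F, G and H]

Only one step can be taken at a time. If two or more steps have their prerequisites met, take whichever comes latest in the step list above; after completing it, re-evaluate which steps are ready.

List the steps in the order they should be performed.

H, E and C have no prerequisites; H is listed later, so H is first.
Ready: E and C. E is listed later → E.
F and A now also ready, so the ready set is {F, C, A}; F is listed later → F.
C and A are both available; C is listed later → C.
A needed H and E, now all done → A.
I and B are both available; I is listed later → I.
D and B are both available; D is listed later → D.
B needed A, now all done → B.
That leaves G as the only ready step → G.
That leaves J as the only ready step → J.

H, E, F, C, A, I, D, B, G, J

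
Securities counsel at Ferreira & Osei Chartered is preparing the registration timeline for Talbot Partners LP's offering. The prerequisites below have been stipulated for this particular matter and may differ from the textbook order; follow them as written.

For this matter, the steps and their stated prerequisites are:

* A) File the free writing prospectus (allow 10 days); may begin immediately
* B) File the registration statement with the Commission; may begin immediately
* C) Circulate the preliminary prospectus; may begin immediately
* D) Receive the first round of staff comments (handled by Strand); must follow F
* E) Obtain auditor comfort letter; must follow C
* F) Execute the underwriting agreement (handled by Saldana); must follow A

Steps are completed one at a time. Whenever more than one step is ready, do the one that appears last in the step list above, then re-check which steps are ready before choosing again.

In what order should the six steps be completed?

Nothing is required for C, B and A. C is listed later → C first.
E now also ready, so the ready set is {E, B, A}; E is listed later → E.
B and A are both available; B is listed later → B.
That leaves A as the only ready step → A.
Next only F has its prerequisites met → F.
Next only D has its prerequisites met → D.

C, E, B, A, F, D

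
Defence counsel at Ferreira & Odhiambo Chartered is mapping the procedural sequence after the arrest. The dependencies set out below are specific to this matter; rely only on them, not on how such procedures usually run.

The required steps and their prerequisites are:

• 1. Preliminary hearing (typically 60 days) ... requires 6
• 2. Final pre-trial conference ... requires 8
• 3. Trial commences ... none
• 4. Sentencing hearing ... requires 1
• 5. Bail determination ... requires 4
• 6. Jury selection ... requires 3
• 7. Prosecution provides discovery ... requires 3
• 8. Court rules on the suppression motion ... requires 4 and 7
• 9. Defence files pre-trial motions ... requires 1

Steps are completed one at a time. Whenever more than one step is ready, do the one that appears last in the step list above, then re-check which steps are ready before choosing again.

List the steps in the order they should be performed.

3, 7, 6, 1, 9, 4, 8, 5, 2

3 has no prerequisites → 3 first.
Ready: 7 and 6. 7 is listed later → 7.
Next only 6 has its prerequisites met → 6.
1 needed 6, now all done → 1.
Ready: 9 and 4. 9 is listed later → 9.
4 is the only step now ready → 4.
Now 8 and 5 have their prerequisites met. 8 is listed later, so 8 next.
Now 5 and 2 have their prerequisites met. 5 is listed later, so 5 next.
2 needed 8, now all done → 2.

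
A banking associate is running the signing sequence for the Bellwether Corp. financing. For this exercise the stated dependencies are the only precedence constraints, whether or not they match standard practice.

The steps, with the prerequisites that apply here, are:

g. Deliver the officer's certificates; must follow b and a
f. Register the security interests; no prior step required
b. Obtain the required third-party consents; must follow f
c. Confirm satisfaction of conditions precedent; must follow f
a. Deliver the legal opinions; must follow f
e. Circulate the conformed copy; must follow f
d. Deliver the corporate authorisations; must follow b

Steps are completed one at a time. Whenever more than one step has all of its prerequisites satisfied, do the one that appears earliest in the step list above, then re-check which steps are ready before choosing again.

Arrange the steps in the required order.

f → b → c → a → g → e → d

f is the only step with nothing outstanding, so it goes first.
Ready: b, c, a and e. b is listed earlier → b.
d now also ready, so the ready set is {c, a, e, d}; c is listed earlier → c.
a, e and d are all available; a is listed earlier → a.
g now also ready, so the ready set is {g, e, d}; g is listed earlier → g.
e and d are both available; e is listed earlier → e.
d needed b, now all done → d.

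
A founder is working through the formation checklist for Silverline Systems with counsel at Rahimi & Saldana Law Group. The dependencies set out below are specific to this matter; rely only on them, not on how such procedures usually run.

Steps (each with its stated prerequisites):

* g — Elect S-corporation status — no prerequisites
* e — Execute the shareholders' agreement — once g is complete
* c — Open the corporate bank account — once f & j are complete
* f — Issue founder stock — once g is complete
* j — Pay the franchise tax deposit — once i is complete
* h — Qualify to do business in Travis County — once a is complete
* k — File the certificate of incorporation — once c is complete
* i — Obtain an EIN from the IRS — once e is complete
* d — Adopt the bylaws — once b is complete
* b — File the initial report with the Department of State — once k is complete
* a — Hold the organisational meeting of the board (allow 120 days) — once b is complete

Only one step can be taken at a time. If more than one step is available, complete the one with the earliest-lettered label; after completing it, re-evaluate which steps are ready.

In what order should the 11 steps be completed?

g e f i j c k b a d h

g has no prerequisites → g first.
Ready: e and f. e has the earlier label → e.
Ready: f and i. f has the earlier label → f.
i needed e, now all done → i.
j needed i, now all done → j.
That leaves c as the only ready step → c.
k is the only step now ready → k.
b needed k, now all done → b.
Now a and d have their prerequisites met. a has the earlier label, so a next.
Now d and h have their prerequisites met. d has the earlier label, so d next.
h is the only step now ready → h.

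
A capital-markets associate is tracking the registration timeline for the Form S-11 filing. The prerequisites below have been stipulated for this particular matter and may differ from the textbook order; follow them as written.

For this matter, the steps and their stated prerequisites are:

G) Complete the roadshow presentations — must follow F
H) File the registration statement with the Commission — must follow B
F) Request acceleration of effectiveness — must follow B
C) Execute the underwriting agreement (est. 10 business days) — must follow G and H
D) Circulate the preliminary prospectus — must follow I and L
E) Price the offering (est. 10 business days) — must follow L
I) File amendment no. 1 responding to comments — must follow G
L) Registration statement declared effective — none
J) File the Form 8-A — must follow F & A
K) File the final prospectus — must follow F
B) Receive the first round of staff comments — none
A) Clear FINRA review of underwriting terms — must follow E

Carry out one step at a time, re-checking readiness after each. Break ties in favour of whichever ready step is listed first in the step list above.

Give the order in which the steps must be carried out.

L E B H F G C I D K A J

L and B have no prerequisites; L is listed earlier, so L is first.
E and B are both available; E is listed earlier → E.
Now B and A have their prerequisites met. B is listed earlier, so B next.
H and F now also ready, so the ready set is {H, F, A}; H is listed earlier → H.
F and A are both available; F is listed earlier → F.
G, K and A are all available; G is listed earlier → G.
C, I, K and A are all available; C is listed earlier → C.
I, K and A are all available; I is listed earlier → I.
Ready: D, K and A. D is listed earlier → D.
Now K and A have their prerequisites met. K is listed earlier, so K next.
A is the only step now ready → A.
That leaves J as the only ready step → J.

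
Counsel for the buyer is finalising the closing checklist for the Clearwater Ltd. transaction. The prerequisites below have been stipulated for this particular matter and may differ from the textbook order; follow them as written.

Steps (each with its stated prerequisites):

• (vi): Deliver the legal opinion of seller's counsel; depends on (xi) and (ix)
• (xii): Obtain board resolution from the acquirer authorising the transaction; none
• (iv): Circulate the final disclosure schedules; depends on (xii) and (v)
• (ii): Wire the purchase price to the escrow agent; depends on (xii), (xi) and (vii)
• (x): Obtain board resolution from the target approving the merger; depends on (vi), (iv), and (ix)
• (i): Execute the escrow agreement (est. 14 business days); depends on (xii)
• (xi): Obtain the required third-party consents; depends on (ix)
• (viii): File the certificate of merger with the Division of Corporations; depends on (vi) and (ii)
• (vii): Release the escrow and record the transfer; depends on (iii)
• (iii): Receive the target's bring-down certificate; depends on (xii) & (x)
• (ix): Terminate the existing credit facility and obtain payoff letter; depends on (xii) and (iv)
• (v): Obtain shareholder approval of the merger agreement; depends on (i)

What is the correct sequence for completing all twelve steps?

(xii) is the only step with nothing outstanding, so it goes first.
(i) is the only step now ready → (i).
(v) needed (i), now all done → (v).
(iv) is the only step now ready → (iv).
That leaves (ix) as the only ready step → (ix).
(xi) needed (ix), now all done → (xi).
Next only (vi) has its prerequisites met → (vi).
(x) needed (vi), (iv) and (ix), now all done → (x).
(iii) needed (xii) and (x), now all done → (iii).
(vii) needed (iii), now all done → (vii).
That leaves (ii) as the only ready step → (ii).
(viii) is the only step now ready → (viii).

(xii), (i), (v), (iv), (ix), (xi), (vi), (x), (iii), (vii), (ii), (viii)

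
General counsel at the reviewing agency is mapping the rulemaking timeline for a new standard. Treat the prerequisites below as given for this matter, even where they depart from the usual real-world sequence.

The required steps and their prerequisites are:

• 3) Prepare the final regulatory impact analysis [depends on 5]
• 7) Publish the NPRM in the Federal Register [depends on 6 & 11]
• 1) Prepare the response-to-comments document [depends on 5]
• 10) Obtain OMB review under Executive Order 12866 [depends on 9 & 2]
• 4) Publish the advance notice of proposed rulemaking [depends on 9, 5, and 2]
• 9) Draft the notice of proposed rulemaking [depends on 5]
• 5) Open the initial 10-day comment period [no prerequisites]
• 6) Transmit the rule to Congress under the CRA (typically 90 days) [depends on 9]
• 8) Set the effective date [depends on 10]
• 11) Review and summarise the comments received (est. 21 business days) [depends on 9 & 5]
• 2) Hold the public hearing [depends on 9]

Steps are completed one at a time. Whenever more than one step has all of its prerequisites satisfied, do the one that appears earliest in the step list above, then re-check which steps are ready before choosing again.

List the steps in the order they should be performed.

5 3 1 9 6 11 7 2 10 4 8

Only 5 has no prerequisites, so it is first.
Now 3, 1 and 9 have their prerequisites met. 3 is listed earlier, so 3 next.
Now 1 and 9 have their prerequisites met. 1 is listed earlier, so 1 next.
9 needed 5, now all done → 9.
Now 6, 11 and 2 have their prerequisites met. 6 is listed earlier, so 6 next.
Now 11 and 2 have their prerequisites met. 11 is listed earlier, so 11 next.
7 and 2 are both available; 7 is listed earlier → 7.
2 needed 9, now all done → 2.
10 and 4 are both available; 10 is listed earlier → 10.
8 now also ready, so the ready set is {4, 8}; 4 is listed earlier → 4.
8 needed 10, now all done → 8.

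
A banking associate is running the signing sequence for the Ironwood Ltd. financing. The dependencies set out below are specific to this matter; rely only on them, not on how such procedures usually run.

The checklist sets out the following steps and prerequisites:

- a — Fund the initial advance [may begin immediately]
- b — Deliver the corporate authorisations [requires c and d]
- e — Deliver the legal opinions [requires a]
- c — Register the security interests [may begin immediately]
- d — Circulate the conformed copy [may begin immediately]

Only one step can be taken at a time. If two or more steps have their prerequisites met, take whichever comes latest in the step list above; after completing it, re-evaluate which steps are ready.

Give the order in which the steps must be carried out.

Nothing is required for d, c and a. d is listed later → d first.
c and a are both available; c is listed later → c.
b and a are both available; b is listed later → b.
That leaves a as the only ready step → a.
e needed a, now all done → e.

d, c, b, a, e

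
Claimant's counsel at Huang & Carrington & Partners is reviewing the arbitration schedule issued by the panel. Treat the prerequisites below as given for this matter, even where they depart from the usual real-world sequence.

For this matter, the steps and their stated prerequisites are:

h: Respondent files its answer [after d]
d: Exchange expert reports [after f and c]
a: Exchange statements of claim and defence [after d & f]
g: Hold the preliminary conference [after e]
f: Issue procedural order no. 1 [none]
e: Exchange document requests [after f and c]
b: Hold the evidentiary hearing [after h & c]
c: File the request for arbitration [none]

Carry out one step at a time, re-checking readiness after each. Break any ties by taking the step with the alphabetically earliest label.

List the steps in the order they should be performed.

c f d a e g h b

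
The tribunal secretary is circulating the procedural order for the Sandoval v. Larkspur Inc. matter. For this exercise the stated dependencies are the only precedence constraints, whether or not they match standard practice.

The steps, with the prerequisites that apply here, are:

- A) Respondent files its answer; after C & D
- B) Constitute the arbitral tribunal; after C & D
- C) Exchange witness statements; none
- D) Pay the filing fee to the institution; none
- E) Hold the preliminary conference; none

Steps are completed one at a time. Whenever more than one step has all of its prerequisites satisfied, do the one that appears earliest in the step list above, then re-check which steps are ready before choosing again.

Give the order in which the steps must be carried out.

C, D, A, B, E

Nothing is required for C, D and E. C is listed earlier → C first.
Ready: D and E. D is listed earlier → D.
A and B now also ready, so the ready set is {A, B, E}; A is listed earlier → A.
B and E are both available; B is listed earlier → B.
Next only E has its prerequisites met → E.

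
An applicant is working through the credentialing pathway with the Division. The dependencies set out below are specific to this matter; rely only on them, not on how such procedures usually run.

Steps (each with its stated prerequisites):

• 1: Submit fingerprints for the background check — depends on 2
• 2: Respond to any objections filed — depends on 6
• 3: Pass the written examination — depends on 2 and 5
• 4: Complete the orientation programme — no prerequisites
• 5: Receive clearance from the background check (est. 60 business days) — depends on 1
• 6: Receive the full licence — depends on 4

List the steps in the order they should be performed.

4 has no prerequisites → 4 first.
Next only 6 has its prerequisites met → 6.
That leaves 2 as the only ready step → 2.
1 needed 2, now all done → 1.
Next only 5 has its prerequisites met → 5.
3 needed 2 and 5, now all done → 3.

4, 6, 2, 1, 5, 3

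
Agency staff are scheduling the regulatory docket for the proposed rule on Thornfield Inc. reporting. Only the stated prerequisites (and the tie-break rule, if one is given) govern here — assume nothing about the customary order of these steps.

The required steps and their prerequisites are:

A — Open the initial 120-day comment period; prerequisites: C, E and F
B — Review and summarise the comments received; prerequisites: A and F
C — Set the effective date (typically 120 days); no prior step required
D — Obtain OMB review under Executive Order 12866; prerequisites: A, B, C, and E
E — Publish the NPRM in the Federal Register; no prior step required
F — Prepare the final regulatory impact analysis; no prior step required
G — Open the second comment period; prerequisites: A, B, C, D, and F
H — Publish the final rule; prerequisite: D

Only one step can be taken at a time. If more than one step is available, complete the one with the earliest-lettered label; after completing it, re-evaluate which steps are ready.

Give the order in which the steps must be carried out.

C E F A B D G H

C, E and F have no prerequisites; C has the earlier label, so C is first.
Ready: E and F. E has the earlier label → E.
That leaves F as the only ready step → F.
A is the only step now ready → A.
B is the only step now ready → B.
Next only D has its prerequisites met → D.
G and H are both available; G has the earlier label → G.
H needed D, now all done → H.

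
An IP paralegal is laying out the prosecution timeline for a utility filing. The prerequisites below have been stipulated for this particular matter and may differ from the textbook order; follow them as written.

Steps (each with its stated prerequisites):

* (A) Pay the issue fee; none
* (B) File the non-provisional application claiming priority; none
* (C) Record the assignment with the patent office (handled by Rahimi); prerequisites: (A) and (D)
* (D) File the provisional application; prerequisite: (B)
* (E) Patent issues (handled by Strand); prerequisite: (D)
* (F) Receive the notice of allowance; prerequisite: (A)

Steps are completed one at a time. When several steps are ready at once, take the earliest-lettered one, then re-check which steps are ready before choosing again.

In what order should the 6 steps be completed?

(A) → (B) → (D) → (C) → (E) → (F)

(A) and (B) have no prerequisites; (A) has the earlier label, so (A) is first.
Ready: (B) and (F). (B) has the earlier label → (B).
(D) now also ready, so the ready set is {(D), (F)}; (D) has the earlier label → (D).
(C) and (E) now also ready, so the ready set is {(C), (E), (F)}; (C) has the earlier label → (C).
Ready: (E) and (F). (E) has the earlier label → (E).
(F) is the only step now ready → (F).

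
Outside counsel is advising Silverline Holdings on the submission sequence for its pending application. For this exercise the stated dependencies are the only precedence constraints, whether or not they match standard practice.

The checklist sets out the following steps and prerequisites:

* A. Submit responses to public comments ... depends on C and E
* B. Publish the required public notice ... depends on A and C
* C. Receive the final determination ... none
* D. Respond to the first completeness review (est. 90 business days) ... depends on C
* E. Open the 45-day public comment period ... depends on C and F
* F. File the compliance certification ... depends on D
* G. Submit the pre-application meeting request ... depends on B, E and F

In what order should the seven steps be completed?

C is the only step with nothing outstanding, so it goes first.
Next only D has its prerequisites met → D.
F needed D, now all done → F.
That leaves E as the only ready step → E.
A is the only step now ready → A.
B needed A and C, now all done → B.
G is the only step now ready → G.

C, D, F, E, A, B, G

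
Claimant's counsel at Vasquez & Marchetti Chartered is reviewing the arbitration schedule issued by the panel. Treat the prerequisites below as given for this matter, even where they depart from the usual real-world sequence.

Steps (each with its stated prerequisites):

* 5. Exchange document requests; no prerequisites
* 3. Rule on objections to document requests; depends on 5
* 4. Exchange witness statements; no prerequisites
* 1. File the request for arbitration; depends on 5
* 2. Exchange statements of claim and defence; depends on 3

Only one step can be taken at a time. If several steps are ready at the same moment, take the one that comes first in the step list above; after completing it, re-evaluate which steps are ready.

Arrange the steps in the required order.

5 and 4 have no prerequisites; 5 is listed earlier, so 5 is first.
Now 3, 4 and 1 have their prerequisites met. 3 is listed earlier, so 3 next.
Ready: 4, 1 and 2. 4 is listed earlier → 4.
Now 1 and 2 have their prerequisites met. 1 is listed earlier, so 1 next.
2 is the only step now ready → 2.

5, 3, 4, 1, 2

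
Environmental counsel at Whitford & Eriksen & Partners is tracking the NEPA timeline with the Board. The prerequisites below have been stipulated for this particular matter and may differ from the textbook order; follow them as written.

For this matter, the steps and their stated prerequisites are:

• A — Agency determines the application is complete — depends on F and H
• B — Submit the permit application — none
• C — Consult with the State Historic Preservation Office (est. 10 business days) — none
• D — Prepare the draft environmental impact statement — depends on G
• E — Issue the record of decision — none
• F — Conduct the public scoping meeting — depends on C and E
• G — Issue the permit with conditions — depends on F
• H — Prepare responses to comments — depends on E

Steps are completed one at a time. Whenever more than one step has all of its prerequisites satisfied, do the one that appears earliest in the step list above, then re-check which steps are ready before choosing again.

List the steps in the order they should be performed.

B, C and E have no prerequisites; B is listed earlier, so B is first.
Ready: C and E. C is listed earlier → C.
E is the only step now ready → E.
F and H are both available; F is listed earlier → F.
Ready: G and H. G is listed earlier → G.
Ready: D and H. D is listed earlier → D.
H needed E, now all done → H.
Next only A has its prerequisites met → A.

B → C → E → F → G → D → H → A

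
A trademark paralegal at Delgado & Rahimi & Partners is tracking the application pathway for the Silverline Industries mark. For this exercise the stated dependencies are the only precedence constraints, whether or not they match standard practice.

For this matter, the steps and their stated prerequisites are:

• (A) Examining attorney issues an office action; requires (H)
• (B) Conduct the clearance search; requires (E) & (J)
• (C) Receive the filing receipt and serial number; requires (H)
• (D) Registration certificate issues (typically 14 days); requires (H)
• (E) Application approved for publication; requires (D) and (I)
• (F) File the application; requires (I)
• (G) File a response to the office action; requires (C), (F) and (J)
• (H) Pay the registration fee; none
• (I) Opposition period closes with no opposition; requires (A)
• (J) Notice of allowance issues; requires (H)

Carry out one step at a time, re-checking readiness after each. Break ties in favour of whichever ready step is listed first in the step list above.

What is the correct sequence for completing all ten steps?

(H) → (A) → (C) → (D) → (I) → (E) → (F) → (J) → (B) → (G)

(H) is the only step with nothing outstanding, so it goes first.
Now (A), (C), (D) and (J) have their prerequisites met. (A) is listed earlier, so (A) next.
Ready: (C), (D), (I) and (J). (C) is listed earlier → (C).
(D), (I) and (J) are all available; (D) is listed earlier → (D).
Ready: (I) and (J). (I) is listed earlier → (I).
Now (E), (F) and (J) have their prerequisites met. (E) is listed earlier, so (E) next.
(F) and (J) are both available; (F) is listed earlier → (F).
Next only (J) has its prerequisites met → (J).
(B) and (G) are both available; (B) is listed earlier → (B).
(G) needed (C), (F) and (J), now all done → (G).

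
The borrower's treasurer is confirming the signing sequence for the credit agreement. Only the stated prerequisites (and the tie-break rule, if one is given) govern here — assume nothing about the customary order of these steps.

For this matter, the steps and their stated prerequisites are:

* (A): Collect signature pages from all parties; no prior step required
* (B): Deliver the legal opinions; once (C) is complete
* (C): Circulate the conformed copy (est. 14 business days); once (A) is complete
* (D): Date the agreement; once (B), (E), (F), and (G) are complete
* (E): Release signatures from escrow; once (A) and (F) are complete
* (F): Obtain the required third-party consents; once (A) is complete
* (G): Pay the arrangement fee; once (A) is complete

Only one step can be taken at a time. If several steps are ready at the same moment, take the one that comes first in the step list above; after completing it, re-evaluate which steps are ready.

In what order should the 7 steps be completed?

(A) → (C) → (B) → (F) → (E) → (G) → (D)

(A) has no prerequisites → (A) first.
(C), (F) and (G) are all available; (C) is listed earlier → (C).
(B) now also ready, so the ready set is {(B), (F), (G)}; (B) is listed earlier → (B).
Now (F) and (G) have their prerequisites met. (F) is listed earlier, so (F) next.
(E) and (G) are both available; (E) is listed earlier → (E).
(G) needed (A), now all done → (G).
(D) needed (B), (E), (F) and (G), now all done → (D).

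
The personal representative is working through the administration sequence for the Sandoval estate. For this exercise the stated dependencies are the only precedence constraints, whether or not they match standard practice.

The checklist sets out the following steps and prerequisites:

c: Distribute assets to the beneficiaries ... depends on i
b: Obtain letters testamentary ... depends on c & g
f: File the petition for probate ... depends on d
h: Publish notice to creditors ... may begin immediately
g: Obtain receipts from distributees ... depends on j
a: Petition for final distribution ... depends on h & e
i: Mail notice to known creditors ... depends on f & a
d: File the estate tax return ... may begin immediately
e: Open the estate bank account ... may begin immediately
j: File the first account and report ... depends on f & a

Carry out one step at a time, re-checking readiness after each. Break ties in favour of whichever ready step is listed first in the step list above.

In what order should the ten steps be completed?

h, d, f, e, a, i, c, j, g, b

Nothing is required for h, d and e. h is listed earlier → h first.
Now d and e have their prerequisites met. d is listed earlier, so d next.
Now f and e have their prerequisites met. f is listed earlier, so f next.
e is the only step now ready → e.
a needed h and e, now all done → a.
i and j are both available; i is listed earlier → i.
c now also ready, so the ready set is {c, j}; c is listed earlier → c.
j needed f and a, now all done → j.
g needed j, now all done → g.
b needed c and g, now all done → b.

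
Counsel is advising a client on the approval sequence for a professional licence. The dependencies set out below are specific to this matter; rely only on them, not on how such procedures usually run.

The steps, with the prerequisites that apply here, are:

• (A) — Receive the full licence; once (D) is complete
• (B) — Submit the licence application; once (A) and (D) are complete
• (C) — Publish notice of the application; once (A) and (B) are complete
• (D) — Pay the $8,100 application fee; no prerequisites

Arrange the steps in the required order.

(D), (A), (B), (C)

(D) has no prerequisites → (D) first.
That leaves (A) as the only ready step → (A).
(B) is the only step now ready → (B).
(C) is the only step now ready → (C).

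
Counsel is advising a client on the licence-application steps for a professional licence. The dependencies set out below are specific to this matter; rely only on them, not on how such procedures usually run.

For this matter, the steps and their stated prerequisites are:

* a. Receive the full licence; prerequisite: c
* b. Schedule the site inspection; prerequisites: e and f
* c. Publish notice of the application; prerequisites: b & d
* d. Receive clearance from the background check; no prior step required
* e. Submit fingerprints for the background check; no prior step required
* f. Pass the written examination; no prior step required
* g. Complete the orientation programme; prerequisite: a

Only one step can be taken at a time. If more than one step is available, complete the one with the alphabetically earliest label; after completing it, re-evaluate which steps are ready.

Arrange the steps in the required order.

d, e, f, b, c, a, g

d, e and f have no prerequisites; d has the earlier label, so d is first.
e and f are both available; e has the earlier label → e.
That leaves f as the only ready step → f.
Next only b has its prerequisites met → b.
c is the only step now ready → c.
a needed c, now all done → a.
Next only g has its prerequisites met → g.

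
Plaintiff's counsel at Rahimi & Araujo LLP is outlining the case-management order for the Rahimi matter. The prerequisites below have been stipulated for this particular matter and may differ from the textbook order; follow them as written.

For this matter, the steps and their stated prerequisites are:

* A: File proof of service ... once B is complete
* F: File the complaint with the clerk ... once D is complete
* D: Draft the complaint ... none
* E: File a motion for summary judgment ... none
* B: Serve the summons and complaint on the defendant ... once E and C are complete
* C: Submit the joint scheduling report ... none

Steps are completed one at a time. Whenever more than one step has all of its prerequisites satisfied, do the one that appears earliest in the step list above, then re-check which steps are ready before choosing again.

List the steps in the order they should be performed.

Nothing is required for D, E and C. D is listed earlier → D first.
Now F, E and C have their prerequisites met. F is listed earlier, so F next.
Ready: E and C. E is listed earlier → E.
C is the only step now ready → C.
That leaves B as the only ready step → B.
That leaves A as the only ready step → A.

D F E C B A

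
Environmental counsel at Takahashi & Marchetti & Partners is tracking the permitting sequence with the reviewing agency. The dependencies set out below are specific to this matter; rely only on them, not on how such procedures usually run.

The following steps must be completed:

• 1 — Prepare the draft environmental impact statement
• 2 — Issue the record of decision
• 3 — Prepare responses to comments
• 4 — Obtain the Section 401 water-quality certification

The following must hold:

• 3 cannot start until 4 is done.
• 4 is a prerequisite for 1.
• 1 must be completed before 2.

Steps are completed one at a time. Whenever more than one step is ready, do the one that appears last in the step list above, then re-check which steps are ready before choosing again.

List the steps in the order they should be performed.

4 → 3 → 1 → 2

4 has no prerequisites → 4 first.
3 and 1 are both available; 3 is listed later → 3.
1 needed 4, now all done → 1.
That leaves 2 as the only ready step → 2.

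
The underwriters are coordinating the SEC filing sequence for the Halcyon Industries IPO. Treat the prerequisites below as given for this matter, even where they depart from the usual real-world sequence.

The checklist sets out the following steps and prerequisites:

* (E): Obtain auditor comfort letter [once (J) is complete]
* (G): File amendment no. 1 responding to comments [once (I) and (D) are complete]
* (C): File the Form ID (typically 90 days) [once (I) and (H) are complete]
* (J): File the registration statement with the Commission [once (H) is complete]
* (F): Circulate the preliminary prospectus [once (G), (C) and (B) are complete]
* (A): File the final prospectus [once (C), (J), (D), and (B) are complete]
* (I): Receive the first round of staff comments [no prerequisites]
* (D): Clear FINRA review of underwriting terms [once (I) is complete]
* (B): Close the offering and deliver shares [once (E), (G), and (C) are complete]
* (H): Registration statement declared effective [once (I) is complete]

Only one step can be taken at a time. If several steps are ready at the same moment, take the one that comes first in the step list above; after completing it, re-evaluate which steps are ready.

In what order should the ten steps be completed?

(I) → (D) → (G) → (H) → (C) → (J) → (E) → (B) → (F) → (A)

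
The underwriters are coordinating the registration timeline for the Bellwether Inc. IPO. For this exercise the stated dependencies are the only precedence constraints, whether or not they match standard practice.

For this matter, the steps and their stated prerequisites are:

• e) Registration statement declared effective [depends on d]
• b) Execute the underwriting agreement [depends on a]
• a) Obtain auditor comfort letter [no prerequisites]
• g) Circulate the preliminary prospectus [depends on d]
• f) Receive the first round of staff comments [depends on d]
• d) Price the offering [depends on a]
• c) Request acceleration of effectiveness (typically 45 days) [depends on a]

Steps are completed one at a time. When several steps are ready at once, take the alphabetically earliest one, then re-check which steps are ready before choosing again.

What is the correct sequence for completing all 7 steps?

a b c d e f g

Only a has no prerequisites, so it is first.
Ready: b, c and d. b has the earlier label → b.
c and d are both available; c has the earlier label → c.
d needed a, now all done → d.
Ready: e, f and g. e has the earlier label → e.
f and g are both available; f has the earlier label → f.
That leaves g as the only ready step → g.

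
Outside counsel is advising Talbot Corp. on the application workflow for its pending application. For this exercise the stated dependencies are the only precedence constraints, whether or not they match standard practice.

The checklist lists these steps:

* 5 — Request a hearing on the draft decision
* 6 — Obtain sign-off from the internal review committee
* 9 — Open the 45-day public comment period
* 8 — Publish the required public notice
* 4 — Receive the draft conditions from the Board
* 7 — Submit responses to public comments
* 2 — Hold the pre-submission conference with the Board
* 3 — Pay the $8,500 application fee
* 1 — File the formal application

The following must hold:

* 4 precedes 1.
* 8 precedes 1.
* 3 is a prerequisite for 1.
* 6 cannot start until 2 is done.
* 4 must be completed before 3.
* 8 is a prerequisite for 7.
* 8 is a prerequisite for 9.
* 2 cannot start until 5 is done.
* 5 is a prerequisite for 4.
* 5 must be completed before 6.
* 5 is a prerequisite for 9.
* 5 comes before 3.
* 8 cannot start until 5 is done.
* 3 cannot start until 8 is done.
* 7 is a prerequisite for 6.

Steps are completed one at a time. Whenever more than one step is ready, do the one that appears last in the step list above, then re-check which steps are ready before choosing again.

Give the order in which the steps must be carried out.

5 2 4 8 3 1 7 9 6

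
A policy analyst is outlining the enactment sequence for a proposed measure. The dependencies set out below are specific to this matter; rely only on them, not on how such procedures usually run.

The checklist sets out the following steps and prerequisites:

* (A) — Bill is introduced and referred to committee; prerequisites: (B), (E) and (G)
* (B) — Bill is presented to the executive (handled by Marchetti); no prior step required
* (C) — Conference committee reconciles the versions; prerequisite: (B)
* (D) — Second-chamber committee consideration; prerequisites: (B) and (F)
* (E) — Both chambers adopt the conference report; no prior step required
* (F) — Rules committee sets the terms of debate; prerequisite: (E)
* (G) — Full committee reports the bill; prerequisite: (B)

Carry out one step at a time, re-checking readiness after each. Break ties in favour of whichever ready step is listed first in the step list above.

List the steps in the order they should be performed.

(B), (C), (E), (F), (D), (G), (A)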